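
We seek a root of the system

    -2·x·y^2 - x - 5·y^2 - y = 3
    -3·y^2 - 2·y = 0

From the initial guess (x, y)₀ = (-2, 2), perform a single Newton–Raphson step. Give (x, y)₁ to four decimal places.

(-2.1429, 0.8571)

At (-2, 2): F = (-7.0000, -16.0000).
Jacobian J = [[-2·y^2 - 1, -4·x·y - 10·y - 1], [0, -6·y - 2]].
At the point, J = [[-9.0000, -5.0000], [0.0000, -14.0000]] (det J = 126.0000).
Solving J·Δ = −F gives Δ = (-0.1429, -1.1429).
Then the next iterate is (x, y)₁ = (-2.1429, 0.8571).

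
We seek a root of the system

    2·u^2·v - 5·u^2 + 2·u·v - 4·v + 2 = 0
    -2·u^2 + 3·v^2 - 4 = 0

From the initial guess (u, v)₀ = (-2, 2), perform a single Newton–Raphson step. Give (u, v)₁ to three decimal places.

At (-2, 2): F = (-18.000, 0.000).
Jacobian J = [[4·u·v - 10·u + 2·v, 2·u^2 + 2·u - 4], [-4·u, 6·v]].
At the point, J = [[8.000, 0.000], [8.000, 12.000]] (det J = 96.000).
Solving J·Δ = −F gives Δ = (2.250, -1.500).
Then the next iterate is (u, v)₁ = (0.250, 0.500).

(0.250, 0.500)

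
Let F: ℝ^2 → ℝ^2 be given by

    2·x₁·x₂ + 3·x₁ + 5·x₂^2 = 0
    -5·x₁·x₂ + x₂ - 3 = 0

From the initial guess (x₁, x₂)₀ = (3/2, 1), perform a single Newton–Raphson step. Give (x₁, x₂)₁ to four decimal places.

(0.2000, 0.5385)

At (3/2, 1): F = (12.5000, -9.5000).
Jacobian J = [[2·x₂ + 3, 2·x₁ + 10·x₂], [-5·x₂, -5·x₁ + 1]].
At the point, J = [[5.0000, 13.0000], [-5.0000, -6.5000]] (det J = 32.5000).
Solving J·Δ = −F gives Δ = (-1.3000, -0.4615).
Then the next iterate is (x₁, x₂)₁ = (0.2000, 0.5385).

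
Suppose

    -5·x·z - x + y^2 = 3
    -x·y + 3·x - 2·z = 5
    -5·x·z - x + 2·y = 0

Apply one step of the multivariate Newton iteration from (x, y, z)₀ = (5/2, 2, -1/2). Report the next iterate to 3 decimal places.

At (5/2, 2, -1/2): F = (4.750, -1.500, 7.750).
Jacobian J = [[-5·z - 1, 2·y, -5·x], [-y + 3, -x, -2], [-5·z - 1, 2, -5·x]].
At the point, J = [[1.500, 4.000, -12.500], [1.000, -2.500, -2.000], [1.500, 2.000, -12.500]] (det J = 19.000).
Solving J·Δ = −F gives Δ = (9.171, 1.500, 1.961).
Then the next iterate is (x, y, z)₁ = (11.671, 3.500, 1.461).

(11.671, 3.500, 1.461)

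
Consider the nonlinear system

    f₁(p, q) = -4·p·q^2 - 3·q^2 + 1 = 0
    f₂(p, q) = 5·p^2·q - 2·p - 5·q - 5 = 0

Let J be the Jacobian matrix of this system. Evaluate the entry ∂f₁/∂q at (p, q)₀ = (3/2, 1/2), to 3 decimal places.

-9.000

∂f₁/∂q = -8·p·q - 6·q.
At (3/2, 1/2) this is -9.000.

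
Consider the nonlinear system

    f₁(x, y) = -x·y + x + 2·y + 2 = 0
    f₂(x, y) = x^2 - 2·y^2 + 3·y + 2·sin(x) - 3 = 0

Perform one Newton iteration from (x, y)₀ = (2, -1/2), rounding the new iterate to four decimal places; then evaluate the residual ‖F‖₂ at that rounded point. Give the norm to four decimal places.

4.9499

At (2, -1/2): F = (4.0000, 0.818595).
Jacobian J = [[-y + 1, -x + 2], [2·x + 2·cos(x), -4·y + 3]].
At the point, J = [[1.5000, 0.0000], [3.167706, 5.0000]] (det J = 7.5000).
Solving J·Δ = −F gives Δ = (-2.6667, 1.5257).
Then the next iterate is (x, y)₁ = (-0.6667, 1.0257).
Re-evaluating at (-0.6667, 1.0257): F = (4.068534, -2.819324), so ‖F‖₂ = 4.9499.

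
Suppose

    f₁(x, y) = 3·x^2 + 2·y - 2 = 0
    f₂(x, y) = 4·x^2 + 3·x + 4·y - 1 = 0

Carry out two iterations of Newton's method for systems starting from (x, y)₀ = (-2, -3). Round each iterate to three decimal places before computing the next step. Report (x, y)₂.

(-0.714, 0.357)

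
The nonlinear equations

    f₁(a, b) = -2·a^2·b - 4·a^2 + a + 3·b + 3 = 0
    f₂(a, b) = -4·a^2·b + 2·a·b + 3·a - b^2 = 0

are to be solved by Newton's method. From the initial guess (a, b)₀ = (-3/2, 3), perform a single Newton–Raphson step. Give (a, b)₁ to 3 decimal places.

At (-3/2, 3): F = (-12.000, -49.500).
Jacobian J = [[-4·a·b - 8·a + 1, -2·a^2 + 3], [-8·a·b + 2·b + 3, -4·a^2 + 2·a - 2·b]].
At the point, J = [[31.000, -1.500], [45.000, -18.000]] (det J = -490.500).
Solving J·Δ = −F gives Δ = (0.289, -2.028).
Then the next iterate is (a, b)₁ = (-1.211, 0.972).

(-1.211, 0.972)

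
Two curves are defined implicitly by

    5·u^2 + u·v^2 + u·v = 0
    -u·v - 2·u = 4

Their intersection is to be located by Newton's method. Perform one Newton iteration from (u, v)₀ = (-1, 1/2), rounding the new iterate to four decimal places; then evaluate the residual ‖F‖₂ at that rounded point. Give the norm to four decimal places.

At (-1, 1/2): F = (4.2500, -1.5000).
Jacobian J = [[10·u + v^2 + v, 2·u·v + u], [-v - 2, -u]].
At the point, J = [[-9.2500, -2.0000], [-2.5000, 1.0000]] (det J = -14.2500).
Solving J·Δ = −F gives Δ = (0.0877, 1.7193).
Then the next iterate is (u, v)₁ = (-0.9123, 2.2193).
Re-evaluating at (-0.9123, 2.2193): F = (-2.356555, -0.150733), so ‖F‖₂ = 2.3614.

2.3614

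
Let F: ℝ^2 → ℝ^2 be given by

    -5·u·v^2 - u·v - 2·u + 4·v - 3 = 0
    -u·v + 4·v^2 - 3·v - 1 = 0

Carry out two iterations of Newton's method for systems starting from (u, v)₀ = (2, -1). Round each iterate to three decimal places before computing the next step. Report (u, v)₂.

(-1.644, -0.405)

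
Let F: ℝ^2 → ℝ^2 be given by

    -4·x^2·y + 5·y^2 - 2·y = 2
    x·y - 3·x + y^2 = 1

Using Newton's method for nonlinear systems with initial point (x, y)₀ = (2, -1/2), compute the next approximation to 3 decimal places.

At (2, -1/2): F = (8.250, -7.750).
Jacobian J = [[-8·x·y, -4·x^2 + 10·y - 2], [y - 3, x + 2·y]].
At the point, J = [[8.000, -23.000], [-3.500, 1.000]] (det J = -72.500).
Solving J·Δ = −F gives Δ = (-2.345, -0.457).
Then the next iterate is (x, y)₁ = (-0.345, -0.957).

(-0.345, -0.957)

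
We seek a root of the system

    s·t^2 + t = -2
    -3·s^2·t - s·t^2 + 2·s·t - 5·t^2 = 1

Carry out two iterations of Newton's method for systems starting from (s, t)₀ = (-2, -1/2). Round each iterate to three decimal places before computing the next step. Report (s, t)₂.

At (-2, -1/2): F = (1.000, 6.250).
Jacobian J = [[t^2, 2·s·t + 1], [-6·s·t - t^2 + 2·t, -3·s^2 - 2·s·t + 2·s - 10·t]].
At the point, J = [[0.250, 3.000], [-7.250, -13.000]] (det J = 18.500).
Solving J·Δ = −F gives Δ = (1.716, -0.476).
Then the next iterate is (s, t)₁ = (-0.284, -0.976).
Round to (-0.284, -0.976) and repeat: F = (0.75347, -4.70182), J = [[0.95258, 1.55437], [-4.56768, 8.39566]].
Δ = (-0.903, 0.069), so (s, t)₂ = (-1.187, -0.907).

(-1.187, -0.907)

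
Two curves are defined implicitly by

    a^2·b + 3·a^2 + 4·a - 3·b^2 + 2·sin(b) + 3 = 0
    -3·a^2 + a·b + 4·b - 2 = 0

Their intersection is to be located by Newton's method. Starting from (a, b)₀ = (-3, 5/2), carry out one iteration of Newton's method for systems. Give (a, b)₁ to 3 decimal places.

At (-3, 5/2): F = (22.94694, -26.500).
Jacobian J = [[2·a·b + 6·a + 4, a^2 - 6·b + 2·cos(b)], [-6·a + b, a + 4]].
At the point, J = [[-29.000, -7.60229], [20.500, 1.000]] (det J = 126.84689).
Solving J·Δ = −F gives Δ = (1.407, -2.350).
Then the next iterate is (a, b)₁ = (-1.593, 0.150).

(-1.593, 0.150)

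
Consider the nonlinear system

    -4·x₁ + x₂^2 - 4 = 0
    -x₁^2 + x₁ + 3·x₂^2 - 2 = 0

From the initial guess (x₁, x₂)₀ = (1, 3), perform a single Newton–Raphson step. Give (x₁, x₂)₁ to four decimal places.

(-1.0000, 1.5000)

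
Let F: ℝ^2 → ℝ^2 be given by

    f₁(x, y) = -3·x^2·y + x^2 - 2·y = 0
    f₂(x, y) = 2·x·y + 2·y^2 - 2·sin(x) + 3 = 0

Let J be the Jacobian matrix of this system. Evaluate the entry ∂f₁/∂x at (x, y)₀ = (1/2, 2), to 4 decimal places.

-5.0000

∂f₁/∂x = -6·x·y + 2·x.
At (1/2, 2) this is -5.0000.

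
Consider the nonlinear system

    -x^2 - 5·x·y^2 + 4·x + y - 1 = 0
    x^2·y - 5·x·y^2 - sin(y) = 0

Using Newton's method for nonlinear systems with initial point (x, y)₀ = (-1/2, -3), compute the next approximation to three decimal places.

(1.704, -8.137)

At (-1/2, -3): F = (16.250, 21.89112).
Jacobian J = [[-2·x - 5·y^2 + 4, -10·x·y + 1], [2·x·y - 5·y^2, x^2 - 10·x·y - cos(y)]].
At the point, J = [[-40.000, -14.000], [-42.000, -13.76001]] (det J = -37.59970).
Solving J·Δ = −F gives Δ = (2.204, -5.137).
Then the next iterate is (x, y)₁ = (1.704, -8.137).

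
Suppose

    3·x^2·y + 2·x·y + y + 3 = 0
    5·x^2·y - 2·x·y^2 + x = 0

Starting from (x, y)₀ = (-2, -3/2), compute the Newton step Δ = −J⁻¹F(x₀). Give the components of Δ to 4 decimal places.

At (-2, -3/2): F = (-10.5000, -23.0000).
Jacobian J = [[6·x·y + 2·y, 3·x^2 + 2·x + 1], [10·x·y - 2·y^2 + 1, 5·x^2 - 4·x·y]].
At the point, J = [[15.0000, 9.0000], [26.5000, 8.0000]] (det J = -118.5000).
Solving J·Δ = −F gives Δ = (1.0380, -0.5633).

(1.0380, -0.5633)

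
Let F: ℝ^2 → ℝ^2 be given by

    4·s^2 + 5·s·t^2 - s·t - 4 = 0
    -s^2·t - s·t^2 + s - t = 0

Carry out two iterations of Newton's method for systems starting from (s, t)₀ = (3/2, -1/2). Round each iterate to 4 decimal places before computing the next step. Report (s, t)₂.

At (3/2, -1/2): F = (7.6250, 2.7500).
Jacobian J = [[8·s + 5·t^2 - t, 10·s·t - s], [-2·s·t - t^2 + 1, -s^2 - 2·s·t - 1]].
At the point, J = [[13.7500, -9.0000], [2.2500, -1.7500]] (det J = -3.8125).
Solving J·Δ = −F gives Δ = (2.9918, 5.4180).
Then the next iterate is (s, t)₁ = (4.4918, 4.9180).
Round to (4.4918, 4.9180) and repeat: F = (597.824031, -208.295009), J = [[151.950020, 216.414924], [-67.368069, -65.357612]].
Δ = (-1.2920, -1.8552), so (s, t)₂ = (3.1998, 3.0628).

(3.1998, 3.0628)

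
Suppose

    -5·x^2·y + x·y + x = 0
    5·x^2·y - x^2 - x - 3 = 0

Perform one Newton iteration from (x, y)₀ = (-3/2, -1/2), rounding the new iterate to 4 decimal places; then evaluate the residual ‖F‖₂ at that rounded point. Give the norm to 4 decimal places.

3.0306

At (-3/2, -1/2): F = (4.8750, -9.3750).
Jacobian J = [[-10·x·y + y + 1, -5·x^2 + x], [10·x·y - 2·x - 1, 5·x^2]].
At the point, J = [[-7.0000, -12.7500], [9.5000, 11.2500]] (det J = 42.3750).
Solving J·Δ = −F gives Δ = (1.5265, -0.4558).
Then the next iterate is (x, y)₁ = (0.0265, -0.9558).
Re-evaluating at (0.0265, -0.9558): F = (0.004527, -3.030558), so ‖F‖₂ = 3.0306.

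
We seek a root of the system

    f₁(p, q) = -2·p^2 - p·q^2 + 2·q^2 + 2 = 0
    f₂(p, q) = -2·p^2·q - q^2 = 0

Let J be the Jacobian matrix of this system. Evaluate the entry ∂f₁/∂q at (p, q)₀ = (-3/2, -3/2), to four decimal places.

∂f₁/∂q = -2·p·q + 4·q.
At (-3/2, -3/2) this is -10.5000.

-10.5000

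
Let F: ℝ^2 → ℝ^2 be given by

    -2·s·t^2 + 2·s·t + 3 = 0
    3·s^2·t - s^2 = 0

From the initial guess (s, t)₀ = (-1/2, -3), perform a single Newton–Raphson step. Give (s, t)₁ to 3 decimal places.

(-0.380, -1.269)

At (-1/2, -3): F = (15.000, -2.500).
Jacobian J = [[-2·t^2 + 2·t, -4·s·t + 2·s], [6·s·t - 2·s, 3·s^2]].
At the point, J = [[-24.000, -7.000], [10.000, 0.750]] (det J = 52.000).
Solving J·Δ = −F gives Δ = (0.120, 1.731).
Then the next iterate is (s, t)₁ = (-0.380, -1.269).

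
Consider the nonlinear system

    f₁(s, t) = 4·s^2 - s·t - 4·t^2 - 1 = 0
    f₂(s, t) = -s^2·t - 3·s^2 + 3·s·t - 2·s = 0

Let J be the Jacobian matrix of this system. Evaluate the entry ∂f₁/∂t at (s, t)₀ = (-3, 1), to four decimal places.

-5.0000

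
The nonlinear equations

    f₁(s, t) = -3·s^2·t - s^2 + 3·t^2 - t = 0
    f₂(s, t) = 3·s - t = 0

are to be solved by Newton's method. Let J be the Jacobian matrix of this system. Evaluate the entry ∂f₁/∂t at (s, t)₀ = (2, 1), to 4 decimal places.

∂f₁/∂t = -3·s^2 + 6·t - 1.
At (2, 1) this is -7.0000.

-7.0000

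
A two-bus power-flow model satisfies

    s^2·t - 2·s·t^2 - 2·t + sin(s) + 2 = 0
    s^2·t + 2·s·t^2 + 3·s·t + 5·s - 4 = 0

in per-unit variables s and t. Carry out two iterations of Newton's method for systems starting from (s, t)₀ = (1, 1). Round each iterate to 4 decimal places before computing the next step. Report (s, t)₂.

At (1, 1): F = (-0.158529, 7.0000).
Jacobian J = [[2·s·t - 2·t^2 + cos(s), s^2 - 4·s·t - 2], [2·s·t + 2·t^2 + 3·t + 5, s^2 + 4·s·t + 3·s]].
At the point, J = [[0.540302, -5.0000], [12.0000, 8.0000]] (det J = 64.322418).
Solving J·Δ = −F gives Δ = (-0.5244, -0.0884).
Then the next iterate is (s, t)₁ = (0.4756, 0.9116).
Round to (0.4756, 0.9116) and repeat: F = (0.050411, 0.675332), J = [[0.094103, -3.508032], [10.263943, 3.387223]].
Δ = (-0.0699, 0.0125), so (s, t)₂ = (0.4057, 0.9241).

(0.4057, 0.9241)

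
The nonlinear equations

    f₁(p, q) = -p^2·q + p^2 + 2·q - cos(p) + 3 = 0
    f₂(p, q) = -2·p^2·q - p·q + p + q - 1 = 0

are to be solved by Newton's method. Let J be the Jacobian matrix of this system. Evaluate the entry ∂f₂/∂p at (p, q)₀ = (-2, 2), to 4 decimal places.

∂f₂/∂p = -4·p·q - q + 1.
At (-2, 2) this is 15.0000.

15.0000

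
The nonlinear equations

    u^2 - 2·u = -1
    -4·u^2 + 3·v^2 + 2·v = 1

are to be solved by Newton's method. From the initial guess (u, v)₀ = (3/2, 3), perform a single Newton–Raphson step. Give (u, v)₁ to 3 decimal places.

At (3/2, 3): F = (0.250, 23.000).
Jacobian J = [[2·u - 2, 0], [-8·u, 6·v + 2]].
At the point, J = [[1.000, 0.000], [-12.000, 20.000]] (det J = 20.000).
Solving J·Δ = −F gives Δ = (-0.250, -1.300).
Then the next iterate is (u, v)₁ = (1.250, 1.700).

(1.250, 1.700)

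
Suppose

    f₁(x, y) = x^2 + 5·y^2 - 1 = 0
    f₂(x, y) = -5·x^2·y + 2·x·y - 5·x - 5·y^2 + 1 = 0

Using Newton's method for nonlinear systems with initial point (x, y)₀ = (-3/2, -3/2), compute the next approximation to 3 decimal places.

(-0.872, -0.792)

At (-3/2, -3/2): F = (12.500, 18.625).
Jacobian J = [[2·x, 10·y], [-10·x·y + 2·y - 5, -5·x^2 + 2·x - 10·y]].
At the point, J = [[-3.000, -15.000], [-30.500, 0.750]] (det J = -459.750).
Solving J·Δ = −F gives Δ = (0.628, 0.708).
Then the next iterate is (x, y)₁ = (-0.872, -0.792).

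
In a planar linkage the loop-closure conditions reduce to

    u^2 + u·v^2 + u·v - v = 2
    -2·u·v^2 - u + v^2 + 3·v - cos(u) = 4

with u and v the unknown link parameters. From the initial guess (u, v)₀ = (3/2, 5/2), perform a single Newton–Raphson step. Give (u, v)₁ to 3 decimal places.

(1.025, 1.838)

At (3/2, 5/2): F = (10.875, -10.57074).
Jacobian J = [[2·u + v^2 + v, 2·u·v + u - 1], [-2·v^2 + sin(u) - 1, -4·u·v + 2·v + 3]].
At the point, J = [[11.750, 8.000], [-12.50251, -7.000]] (det J = 17.77004).
Solving J·Δ = −F gives Δ = (-0.475, -0.662).
Then the next iterate is (u, v)₁ = (1.025, 1.838).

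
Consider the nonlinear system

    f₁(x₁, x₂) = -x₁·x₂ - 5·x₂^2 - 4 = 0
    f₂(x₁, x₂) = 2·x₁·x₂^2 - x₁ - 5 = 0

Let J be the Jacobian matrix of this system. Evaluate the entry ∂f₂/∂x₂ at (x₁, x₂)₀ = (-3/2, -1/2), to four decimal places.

3.0000

∂f₂/∂x₂ = 4·x₁·x₂.
At (-3/2, -1/2) this is 3.0000.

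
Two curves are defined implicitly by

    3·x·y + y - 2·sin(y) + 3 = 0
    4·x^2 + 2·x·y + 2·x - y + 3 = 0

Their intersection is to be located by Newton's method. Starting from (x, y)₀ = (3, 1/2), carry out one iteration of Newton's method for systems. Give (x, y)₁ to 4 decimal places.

(1.3431, -0.0526)

At (3, 1/2): F = (7.041149, 47.5000).
Jacobian J = [[3·y, 3·x - 2·cos(y) + 1], [8·x + 2·y + 2, 2·x - 1]].
At the point, J = [[1.5000, 8.244835], [27.0000, 5.0000]] (det J = -215.110542).
Solving J·Δ = −F gives Δ = (-1.6569, -0.5526).
Then the next iterate is (x, y)₁ = (1.3431, -0.0526).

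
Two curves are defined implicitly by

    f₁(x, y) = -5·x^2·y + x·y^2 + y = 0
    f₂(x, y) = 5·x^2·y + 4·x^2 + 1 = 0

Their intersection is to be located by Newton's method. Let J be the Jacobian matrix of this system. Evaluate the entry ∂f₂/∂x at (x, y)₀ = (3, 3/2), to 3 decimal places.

69.000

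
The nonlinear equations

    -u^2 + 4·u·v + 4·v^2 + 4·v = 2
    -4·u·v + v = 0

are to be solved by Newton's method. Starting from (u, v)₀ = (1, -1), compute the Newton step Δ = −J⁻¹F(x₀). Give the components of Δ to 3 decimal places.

(-1.167, -0.556)

At (1, -1): F = (-7.000, 3.000).
Jacobian J = [[-2·u + 4·v, 4·u + 8·v + 4], [-4·v, -4·u + 1]].
At the point, J = [[-6.000, 0.000], [4.000, -3.000]] (det J = 18.000).
Solving J·Δ = −F gives Δ = (-1.167, -0.556).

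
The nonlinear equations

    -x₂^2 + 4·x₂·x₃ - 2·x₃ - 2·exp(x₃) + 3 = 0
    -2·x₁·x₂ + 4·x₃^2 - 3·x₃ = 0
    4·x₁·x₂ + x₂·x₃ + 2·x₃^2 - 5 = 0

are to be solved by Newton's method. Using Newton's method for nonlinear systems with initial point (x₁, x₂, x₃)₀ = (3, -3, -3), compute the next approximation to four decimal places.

At (3, -3, -3): F = (35.900426, 63.0000, -14.0000).
Jacobian J = [[0, -2·x₂ + 4·x₃, 4·x₂ - 2·exp(x₃) - 2], [-2·x₂, -2·x₁, 8·x₃ - 3], [4·x₂, 4·x₁ + x₃, x₂ + 4·x₃]].
At the point, J = [[0.0000, -6.0000, -14.099574], [6.0000, -6.0000, -27.0000], [-12.0000, 9.0000, -15.0000]] (det J = -2230.207666).
Solving J·Δ = −F gives Δ = (-1.2525, 2.4159, 1.5182).
Then the next iterate is (x₁, x₂, x₃)₁ = (1.7475, -0.5841, -1.4818).

(1.7475, -0.5841, -1.4818)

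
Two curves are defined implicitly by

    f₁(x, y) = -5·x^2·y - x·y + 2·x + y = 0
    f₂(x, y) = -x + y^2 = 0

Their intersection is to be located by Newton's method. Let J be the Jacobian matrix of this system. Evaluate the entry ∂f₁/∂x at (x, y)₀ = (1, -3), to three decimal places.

∂f₁/∂x = -10·x·y - y + 2.
At (1, -3) this is 35.000.

35.000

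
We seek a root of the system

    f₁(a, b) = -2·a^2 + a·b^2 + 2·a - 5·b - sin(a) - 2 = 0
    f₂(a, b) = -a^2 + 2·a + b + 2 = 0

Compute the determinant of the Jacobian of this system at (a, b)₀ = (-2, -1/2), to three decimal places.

J = [[-4·a + b^2 - cos(a) + 2, 2·a·b - 5], [-2·a + 2, 1]].
At the point, J = [[10.66615, -3.000], [6.000, 1.000]].
det J = 28.666.

28.666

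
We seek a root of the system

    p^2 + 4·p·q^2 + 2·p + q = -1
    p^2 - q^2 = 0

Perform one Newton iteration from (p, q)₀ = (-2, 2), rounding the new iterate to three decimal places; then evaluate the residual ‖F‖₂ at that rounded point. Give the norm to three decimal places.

At (-2, 2): F = (-29.000, 0.000).
Jacobian J = [[2·p + 4·q^2 + 2, 8·p·q + 1], [2·p, -2·q]].
At the point, J = [[14.000, -31.000], [-4.000, -4.000]] (det J = -180.000).
Solving J·Δ = −F gives Δ = (0.644, -0.644).
Then the next iterate is (p, q)₁ = (-1.356, 1.356).
Re-evaluating at (-1.356, 1.356): F = (-8.49057, 0.000), so ‖F‖₂ = 8.491.

8.491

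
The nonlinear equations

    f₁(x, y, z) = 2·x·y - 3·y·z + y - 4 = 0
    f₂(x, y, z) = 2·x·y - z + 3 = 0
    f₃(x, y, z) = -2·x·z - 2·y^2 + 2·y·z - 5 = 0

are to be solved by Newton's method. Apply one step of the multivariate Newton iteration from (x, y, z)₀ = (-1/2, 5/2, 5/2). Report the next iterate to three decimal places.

At (-1/2, 5/2, 5/2): F = (-22.750, -2.000, -2.500).
Jacobian J = [[2·y, 2·x - 3·z + 1, -3·y], [2·y, 2·x, -1], [-2·z, -4·y + 2·z, -2·x + 2·y]].
At the point, J = [[5.000, -7.500, -7.500], [5.000, -1.000, -1.000], [-5.000, -5.000, 6.000]] (det J = 357.500).
Solving J·Δ = −F gives Δ = (-0.238, -1.860, -1.332).
Then the next iterate is (x, y, z)₁ = (-0.738, 0.640, 1.168).

(-0.738, 0.640, 1.168)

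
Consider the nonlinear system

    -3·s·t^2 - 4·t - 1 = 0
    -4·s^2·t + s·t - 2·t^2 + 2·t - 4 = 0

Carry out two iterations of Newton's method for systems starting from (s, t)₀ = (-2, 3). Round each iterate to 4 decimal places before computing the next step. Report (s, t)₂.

(-1.8647, -0.8495)

At (-2, 3): F = (41.0000, -70.0000).
Jacobian J = [[-3·t^2, -6·s·t - 4], [-8·s·t + t, -4·s^2 + s - 4·t + 2]].
At the point, J = [[-27.0000, 32.0000], [51.0000, -28.0000]] (det J = -876.0000).
Solving J·Δ = −F gives Δ = (1.2466, -0.2295).
Then the next iterate is (s, t)₁ = (-0.7534, 2.7705).
Round to (-0.7534, 2.7705) and repeat: F = (5.266550, -22.187907), J = [[-23.027011, 8.523768], [19.468858, -12.105846]].
Δ = (-1.1113, -3.6200), so (s, t)₂ = (-1.8647, -0.8495).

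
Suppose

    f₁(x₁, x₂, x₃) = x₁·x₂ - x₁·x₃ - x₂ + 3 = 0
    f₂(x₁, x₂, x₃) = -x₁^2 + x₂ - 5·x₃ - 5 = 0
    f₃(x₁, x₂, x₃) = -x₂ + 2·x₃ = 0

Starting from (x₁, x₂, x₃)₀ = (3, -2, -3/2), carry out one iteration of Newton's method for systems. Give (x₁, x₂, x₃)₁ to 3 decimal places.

At (3, -2, -3/2): F = (3.500, -8.500, -1.000).
Jacobian J = [[x₂ - x₃, x₁ - 1, -x₁], [-2·x₁, 1, -5], [0, -1, 2]].
At the point, J = [[-0.500, 2.000, -3.000], [-6.000, 1.000, -5.000], [0.000, -1.000, 2.000]] (det J = 7.500).
Solving J·Δ = −F gives Δ = (-0.667, -4.667, -1.833).
Then the next iterate is (x₁, x₂, x₃)₁ = (2.333, -6.667, -3.333).

(2.333, -6.667, -3.333)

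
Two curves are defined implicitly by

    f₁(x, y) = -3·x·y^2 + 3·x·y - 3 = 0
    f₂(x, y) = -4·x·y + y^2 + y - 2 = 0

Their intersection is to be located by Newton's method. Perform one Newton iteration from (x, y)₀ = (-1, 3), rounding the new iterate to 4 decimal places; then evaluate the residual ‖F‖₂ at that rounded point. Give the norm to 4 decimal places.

2757.9395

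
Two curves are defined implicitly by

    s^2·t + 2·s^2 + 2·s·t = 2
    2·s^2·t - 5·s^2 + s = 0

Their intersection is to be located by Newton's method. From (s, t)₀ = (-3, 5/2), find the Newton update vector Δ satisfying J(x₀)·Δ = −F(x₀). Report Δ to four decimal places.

At (-3, 5/2): F = (23.5000, -3.0000).
Jacobian J = [[2·s·t + 4·s + 2·t, s^2 + 2·s], [4·s·t - 10·s + 1, 2·s^2]].
At the point, J = [[-22.0000, 3.0000], [1.0000, 18.0000]] (det J = -399.0000).
Solving J·Δ = −F gives Δ = (1.0827, 0.1065).

(1.0827, 0.1065)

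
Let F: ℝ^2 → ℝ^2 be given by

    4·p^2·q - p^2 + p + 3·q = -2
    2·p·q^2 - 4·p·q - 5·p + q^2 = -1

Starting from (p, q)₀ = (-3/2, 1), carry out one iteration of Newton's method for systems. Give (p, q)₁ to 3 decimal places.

(0.404, 1.415)

At (-3/2, 1): F = (10.250, 12.500).
Jacobian J = [[8·p·q - 2·p + 1, 4·p^2 + 3], [2·q^2 - 4·q - 5, 4·p·q - 4·p + 2·q]].
At the point, J = [[-8.000, 12.000], [-7.000, 2.000]] (det J = 68.000).
Solving J·Δ = −F gives Δ = (1.904, 0.415).
Then the next iterate is (p, q)₁ = (0.404, 1.415).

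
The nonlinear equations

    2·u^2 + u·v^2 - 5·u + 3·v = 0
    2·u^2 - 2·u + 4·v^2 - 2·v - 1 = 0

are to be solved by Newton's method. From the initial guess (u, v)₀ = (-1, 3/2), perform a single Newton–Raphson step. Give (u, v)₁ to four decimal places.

(0.3704, 1.4222)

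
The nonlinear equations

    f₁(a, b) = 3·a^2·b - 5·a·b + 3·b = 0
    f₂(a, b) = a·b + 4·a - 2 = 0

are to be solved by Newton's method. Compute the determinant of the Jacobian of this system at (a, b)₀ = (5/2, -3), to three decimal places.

-84.250

J = [[6·a·b - 5·b, 3·a^2 - 5·a + 3], [b + 4, a]].
At the point, J = [[-30.000, 9.250], [1.000, 2.500]].
det J = -84.250.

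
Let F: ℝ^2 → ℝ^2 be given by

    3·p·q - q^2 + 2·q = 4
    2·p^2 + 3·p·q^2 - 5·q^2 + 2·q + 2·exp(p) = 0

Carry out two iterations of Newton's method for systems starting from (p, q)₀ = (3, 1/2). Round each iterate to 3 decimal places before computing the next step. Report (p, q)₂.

(0.830, 0.831)

At (3, 1/2): F = (1.250, 60.17107).
Jacobian J = [[3·q, 3·p - 2·q + 2], [4·p + 3·q^2 + 2·exp(p), 6·p·q - 10·q + 2]].
At the point, J = [[1.500, 10.000], [52.92107, 6.000]] (det J = -520.21074).
Solving J·Δ = −F gives Δ = (-1.142, 0.046).
Then the next iterate is (p, q)₁ = (1.858, 0.546).
Round to (1.858, 0.546) and repeat: F = (-0.16271, 20.98925), J = [[1.638, 6.482], [21.14815, 2.62681]].
Δ = (-1.028, 0.285), so (p, q)₂ = (0.830, 0.831).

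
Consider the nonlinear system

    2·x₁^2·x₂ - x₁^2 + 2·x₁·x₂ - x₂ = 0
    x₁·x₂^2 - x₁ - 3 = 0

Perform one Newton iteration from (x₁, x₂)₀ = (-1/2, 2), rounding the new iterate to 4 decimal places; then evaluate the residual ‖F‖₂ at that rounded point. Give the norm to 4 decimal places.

At (-1/2, 2): F = (-3.2500, -4.5000).
Jacobian J = [[4·x₁·x₂ - 2·x₁ + 2·x₂, 2·x₁^2 + 2·x₁ - 1], [x₂^2 - 1, 2·x₁·x₂]].
At the point, J = [[1.0000, -1.5000], [3.0000, -2.0000]] (det J = 2.5000).
Solving J·Δ = −F gives Δ = (0.1000, -2.1000).
Then the next iterate is (x₁, x₂)₁ = (-0.4000, -0.1000).
Re-evaluating at (-0.4000, -0.1000): F = (-0.0120, -2.6040), so ‖F‖₂ = 2.6040.

2.6040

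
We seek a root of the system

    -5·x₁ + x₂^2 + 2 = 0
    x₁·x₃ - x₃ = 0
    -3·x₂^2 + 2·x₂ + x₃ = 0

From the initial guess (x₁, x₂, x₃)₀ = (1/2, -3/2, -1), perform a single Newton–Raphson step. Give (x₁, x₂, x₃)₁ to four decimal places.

At (1/2, -3/2, -1): F = (1.7500, 0.5000, -10.7500).
Jacobian J = [[-5, 2·x₂, 0], [x₃, 0, x₁ - 1], [0, -6·x₂ + 2, 1]].
At the point, J = [[-5.0000, -3.0000, 0.0000], [-1.0000, 0.0000, -0.5000], [0.0000, 11.0000, 1.0000]] (det J = -30.5000).
Solving J·Δ = −F gives Δ = (-0.1639, 0.8566, 1.3279).
Then the next iterate is (x₁, x₂, x₃)₁ = (0.3361, -0.6434, 0.3279).

(0.3361, -0.6434, 0.3279)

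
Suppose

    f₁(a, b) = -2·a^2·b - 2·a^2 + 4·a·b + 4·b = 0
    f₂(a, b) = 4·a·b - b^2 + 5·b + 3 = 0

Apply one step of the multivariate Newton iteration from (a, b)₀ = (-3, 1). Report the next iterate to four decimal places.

(-1.2027, 1.2432)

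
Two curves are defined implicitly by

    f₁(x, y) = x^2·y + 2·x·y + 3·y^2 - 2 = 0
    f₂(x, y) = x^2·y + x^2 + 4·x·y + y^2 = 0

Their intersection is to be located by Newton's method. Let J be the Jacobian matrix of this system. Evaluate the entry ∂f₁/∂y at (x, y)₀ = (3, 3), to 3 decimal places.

∂f₁/∂y = x^2 + 2·x + 6·y.
At (3, 3) this is 33.000.

33.000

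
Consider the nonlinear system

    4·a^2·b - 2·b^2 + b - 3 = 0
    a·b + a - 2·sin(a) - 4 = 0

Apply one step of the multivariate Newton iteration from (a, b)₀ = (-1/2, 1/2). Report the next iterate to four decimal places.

At (-1/2, 1/2): F = (-2.5000, -3.791149).
Jacobian J = [[8·a·b, 4·a^2 - 4·b + 1], [b - 2·cos(a) + 1, a]].
At the point, J = [[-2.0000, 0.0000], [-0.255165, -0.5000]] (det J = 1.0000).
Solving J·Δ = −F gives Δ = (-1.2500, -6.9444).
Then the next iterate is (a, b)₁ = (-1.7500, -6.4444).

(-1.7500, -6.4444)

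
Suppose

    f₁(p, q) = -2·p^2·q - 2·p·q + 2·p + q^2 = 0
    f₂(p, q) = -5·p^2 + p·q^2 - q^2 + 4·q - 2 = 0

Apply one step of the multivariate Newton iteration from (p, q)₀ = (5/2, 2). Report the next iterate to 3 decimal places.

(1.467, 1.757)

At (5/2, 2): F = (-26.000, -19.250).
Jacobian J = [[-4·p·q - 2·q + 2, -2·p^2 - 2·p + 2·q], [-10·p + q^2, 2·p·q - 2·q + 4]].
At the point, J = [[-22.000, -13.500], [-21.000, 10.000]] (det J = -503.500).
Solving J·Δ = −F gives Δ = (-1.033, -0.243).
Then the next iterate is (p, q)₁ = (1.467, 1.757).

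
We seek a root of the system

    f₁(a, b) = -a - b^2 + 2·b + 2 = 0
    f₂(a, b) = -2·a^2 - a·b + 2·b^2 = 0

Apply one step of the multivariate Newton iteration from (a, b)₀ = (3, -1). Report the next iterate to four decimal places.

(1.4314, -0.3922)

At (3, -1): F = (-4.0000, -13.0000).
Jacobian J = [[-1, -2·b + 2], [-4·a - b, -a + 4·b]].
At the point, J = [[-1.0000, 4.0000], [-11.0000, -7.0000]] (det J = 51.0000).
Solving J·Δ = −F gives Δ = (-1.5686, 0.6078).
Then the next iterate is (a, b)₁ = (1.4314, -0.3922).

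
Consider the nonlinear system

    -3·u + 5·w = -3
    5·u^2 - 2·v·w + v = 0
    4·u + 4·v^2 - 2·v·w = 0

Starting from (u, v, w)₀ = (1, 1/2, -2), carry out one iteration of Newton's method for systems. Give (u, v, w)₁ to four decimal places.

At (1, 1/2, -2): F = (-10.0000, 7.5000, 7.0000).
Jacobian J = [[-3, 0, 5], [10·u, -2·w + 1, -2·v], [4, 8·v - 2·w, -2·v]].
At the point, J = [[-3.0000, 0.0000, 5.0000], [10.0000, 5.0000, -1.0000], [4.0000, 8.0000, -1.0000]] (det J = 291.0000).
Solving J·Δ = −F gives Δ = (-0.3265, -0.4863, 1.8041).
Then the next iterate is (u, v, w)₁ = (0.6735, 0.0137, -0.1959).

(0.6735, 0.0137, -0.1959)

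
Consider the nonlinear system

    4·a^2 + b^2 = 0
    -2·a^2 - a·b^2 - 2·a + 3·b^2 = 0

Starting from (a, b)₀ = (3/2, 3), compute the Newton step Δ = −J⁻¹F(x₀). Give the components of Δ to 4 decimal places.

(-0.6000, -1.8000)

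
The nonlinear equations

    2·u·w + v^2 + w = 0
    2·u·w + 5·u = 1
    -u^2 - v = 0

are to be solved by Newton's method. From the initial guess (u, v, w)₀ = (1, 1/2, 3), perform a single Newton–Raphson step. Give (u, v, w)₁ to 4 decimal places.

At (1, 1/2, 3): F = (9.2500, 10.0000, -1.5000).
Jacobian J = [[2·w, 2·v, 2·u + 1], [2·w + 5, 0, 2·u], [-2·u, -1, 0]].
At the point, J = [[6.0000, 1.0000, 3.0000], [11.0000, 0.0000, 2.0000], [-2.0000, -1.0000, 0.0000]] (det J = -25.0000).
Solving J·Δ = −F gives Δ = (-0.5800, -0.3400, -1.8100).
Then the next iterate is (u, v, w)₁ = (0.4200, 0.1600, 1.1900).

(0.4200, 0.1600, 1.1900)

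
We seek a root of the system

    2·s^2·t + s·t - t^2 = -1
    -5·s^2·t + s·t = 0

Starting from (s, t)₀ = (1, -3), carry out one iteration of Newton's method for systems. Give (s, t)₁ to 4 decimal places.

(0.7814, -1.4754)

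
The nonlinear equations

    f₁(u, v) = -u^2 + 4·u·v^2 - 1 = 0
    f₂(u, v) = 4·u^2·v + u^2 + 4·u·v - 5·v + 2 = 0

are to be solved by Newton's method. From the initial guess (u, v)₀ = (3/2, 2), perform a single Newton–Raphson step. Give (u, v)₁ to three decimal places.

(0.973, 1.421)

At (3/2, 2): F = (20.750, 24.250).
Jacobian J = [[-2·u + 4·v^2, 8·u·v], [8·u·v + 2·u + 4·v, 4·u^2 + 4·u - 5]].
At the point, J = [[13.000, 24.000], [35.000, 10.000]] (det J = -710.000).
Solving J·Δ = −F gives Δ = (-0.527, -0.579).
Then the next iterate is (u, v)₁ = (0.973, 1.421).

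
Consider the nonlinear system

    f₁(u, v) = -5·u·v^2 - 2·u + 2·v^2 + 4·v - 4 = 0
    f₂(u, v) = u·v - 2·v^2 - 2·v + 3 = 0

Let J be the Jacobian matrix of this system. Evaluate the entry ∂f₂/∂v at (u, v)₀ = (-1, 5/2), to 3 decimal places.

-13.000

∂f₂/∂v = u - 4·v - 2.
At (-1, 5/2) this is -13.000.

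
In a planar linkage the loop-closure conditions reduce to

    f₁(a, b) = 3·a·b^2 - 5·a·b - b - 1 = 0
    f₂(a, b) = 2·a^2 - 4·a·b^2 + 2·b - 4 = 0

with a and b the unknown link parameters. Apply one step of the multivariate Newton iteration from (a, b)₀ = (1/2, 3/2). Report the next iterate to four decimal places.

(-1.1500, 3.1375)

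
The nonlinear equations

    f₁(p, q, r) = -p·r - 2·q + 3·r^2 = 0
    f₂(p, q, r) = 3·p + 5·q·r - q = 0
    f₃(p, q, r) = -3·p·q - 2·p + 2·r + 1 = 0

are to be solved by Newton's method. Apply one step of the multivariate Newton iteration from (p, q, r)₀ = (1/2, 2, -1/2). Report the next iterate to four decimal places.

At (1/2, 2, -1/2): F = (-3.0000, -5.5000, -4.0000).
Jacobian J = [[-r, -2, -p + 6·r], [3, 5·r - 1, 5·q], [-3·q - 2, -3·p, 2]].
At the point, J = [[0.5000, -2.0000, -3.5000], [3.0000, -3.5000, 10.0000], [-8.0000, -1.5000, 2.0000]] (det J = 289.7500).
Solving J·Δ = −F gives Δ = (-0.1868, -1.6169, 0.0401).
Then the next iterate is (p, q, r)₁ = (0.3132, 0.3831, -0.4599).

(0.3132, 0.3831, -0.4599)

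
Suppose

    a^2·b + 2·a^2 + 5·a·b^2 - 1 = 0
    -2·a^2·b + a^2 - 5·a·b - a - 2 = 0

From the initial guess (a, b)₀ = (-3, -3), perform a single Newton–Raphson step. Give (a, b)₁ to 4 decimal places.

At (-3, -3): F = (-145.0000, 19.0000).
Jacobian J = [[2·a·b + 4·a + 5·b^2, a^2 + 10·a·b], [-4·a·b + 2·a - 5·b - 1, -2·a^2 - 5·a]].
At the point, J = [[51.0000, 99.0000], [-28.0000, -3.0000]] (det J = 2619.0000).
Solving J·Δ = −F gives Δ = (0.5521, 1.1802).
Then the next iterate is (a, b)₁ = (-2.4479, -1.8198).

(-2.4479, -1.8198)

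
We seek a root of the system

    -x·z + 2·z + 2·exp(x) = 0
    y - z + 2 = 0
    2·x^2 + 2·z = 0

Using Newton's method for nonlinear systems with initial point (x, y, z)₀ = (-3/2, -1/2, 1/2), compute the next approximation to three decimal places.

(-0.789, -2.117, -0.117)

At (-3/2, -1/2, 1/2): F = (2.19626, 1.000, 5.500).
Jacobian J = [[-z + 2·exp(x), 0, -x + 2], [0, 1, -1], [4·x, 0, 2]].
At the point, J = [[-0.05374, 0.000, 3.500], [0.000, 1.000, -1.000], [-6.000, 0.000, 2.000]] (det J = 20.89252).
Solving J·Δ = −F gives Δ = (0.711, -1.617, -0.617).
Then the next iterate is (x, y, z)₁ = (-0.789, -2.117, -0.117).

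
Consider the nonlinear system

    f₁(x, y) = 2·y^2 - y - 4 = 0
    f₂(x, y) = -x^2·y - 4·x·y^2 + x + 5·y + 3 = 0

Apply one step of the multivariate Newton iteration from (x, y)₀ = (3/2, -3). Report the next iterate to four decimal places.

At (3/2, -3): F = (17.0000, -57.7500).
Jacobian J = [[0, 4·y - 1], [-2·x·y - 4·y^2 + 1, -x^2 - 8·x·y + 5]].
At the point, J = [[0.0000, -13.0000], [-26.0000, 38.7500]] (det J = -338.0000).
Solving J·Δ = −F gives Δ = (-0.2722, 1.3077).
Then the next iterate is (x, y)₁ = (1.2278, -1.6923).

(1.2278, -1.6923)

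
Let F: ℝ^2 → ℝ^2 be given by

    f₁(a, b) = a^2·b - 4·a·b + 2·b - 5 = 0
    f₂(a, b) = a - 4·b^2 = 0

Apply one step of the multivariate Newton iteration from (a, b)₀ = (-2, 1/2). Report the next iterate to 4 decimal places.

At (-2, 1/2): F = (2.0000, -3.0000).
Jacobian J = [[2·a·b - 4·b, a^2 - 4·a + 2], [1, -8·b]].
At the point, J = [[-4.0000, 14.0000], [1.0000, -4.0000]] (det J = 2.0000).
Solving J·Δ = −F gives Δ = (-17.0000, -5.0000).
Then the next iterate is (a, b)₁ = (-19.0000, -4.5000).

(-19.0000, -4.5000)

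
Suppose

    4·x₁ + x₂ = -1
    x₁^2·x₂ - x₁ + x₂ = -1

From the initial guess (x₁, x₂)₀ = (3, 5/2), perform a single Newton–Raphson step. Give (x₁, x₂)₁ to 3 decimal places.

At (3, 5/2): F = (15.500, 23.000).
Jacobian J = [[4, 1], [2·x₁·x₂ - 1, x₁^2 + 1]].
At the point, J = [[4.000, 1.000], [14.000, 10.000]] (det J = 26.000).
Solving J·Δ = −F gives Δ = (-5.077, 4.808).
Then the next iterate is (x₁, x₂)₁ = (-2.077, 7.308).

(-2.077, 7.308)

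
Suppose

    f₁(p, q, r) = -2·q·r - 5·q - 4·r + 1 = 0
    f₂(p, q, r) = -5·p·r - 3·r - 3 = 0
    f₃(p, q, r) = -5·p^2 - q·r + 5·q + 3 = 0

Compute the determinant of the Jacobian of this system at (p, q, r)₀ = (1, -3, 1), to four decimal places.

-705.0000

J = [[0, -2·r - 5, -2·q - 4], [-5·r, 0, -5·p - 3], [-10·p, -r + 5, -q]].
At the point, J = [[0.0000, -7.0000, 2.0000], [-5.0000, 0.0000, -8.0000], [-10.0000, 4.0000, 3.0000]].
det J = -705.0000.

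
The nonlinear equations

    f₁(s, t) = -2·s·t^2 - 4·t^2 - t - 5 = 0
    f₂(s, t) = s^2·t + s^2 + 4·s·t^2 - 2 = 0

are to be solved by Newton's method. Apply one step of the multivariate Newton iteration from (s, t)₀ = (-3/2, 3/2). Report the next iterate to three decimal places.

At (-3/2, 3/2): F = (-8.750, -9.875).
Jacobian J = [[-2·t^2, -4·s·t - 8·t - 1], [2·s·t + 2·s + 4·t^2, s^2 + 8·s·t]].
At the point, J = [[-4.500, -4.000], [1.500, -15.750]] (det J = 76.875).
Solving J·Δ = −F gives Δ = (-1.279, -0.749).
Then the next iterate is (s, t)₁ = (-2.779, 0.751).

(-2.779, 0.751)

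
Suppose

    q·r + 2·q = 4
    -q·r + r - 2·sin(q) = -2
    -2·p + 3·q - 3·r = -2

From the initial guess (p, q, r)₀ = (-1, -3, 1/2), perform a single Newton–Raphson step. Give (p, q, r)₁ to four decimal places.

At (-1, -3, 1/2): F = (-11.5000, 4.282240, -6.5000).
Jacobian J = [[0, r + 2, q], [0, -r - 2·cos(q), -q + 1], [-2, 3, -3]].
At the point, J = [[0.0000, 2.5000, -3.0000], [0.0000, 1.479985, 4.0000], [-2.0000, 3.0000, -3.0000]] (det J = -28.879910).
Solving J·Δ = −F gives Δ = (3.0740, 2.2959, -1.9200).
Then the next iterate is (p, q, r)₁ = (2.0740, -0.7041, -1.4200).

(2.0740, -0.7041, -1.4200)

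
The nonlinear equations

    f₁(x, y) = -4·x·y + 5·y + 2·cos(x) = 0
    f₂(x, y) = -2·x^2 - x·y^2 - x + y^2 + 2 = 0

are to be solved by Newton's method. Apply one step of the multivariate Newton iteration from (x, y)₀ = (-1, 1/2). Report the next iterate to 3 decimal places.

(-1.092, -0.123)

At (-1, 1/2): F = (5.58060, 1.500).
Jacobian J = [[-4·y - 2·sin(x), -4·x + 5], [-4·x - y^2 - 1, -2·x·y + 2·y]].
At the point, J = [[-0.31706, 9.000], [2.750, 2.000]] (det J = -25.38412).
Solving J·Δ = −F gives Δ = (-0.092, -0.623).
Then the next iterate is (x, y)₁ = (-1.092, -0.123).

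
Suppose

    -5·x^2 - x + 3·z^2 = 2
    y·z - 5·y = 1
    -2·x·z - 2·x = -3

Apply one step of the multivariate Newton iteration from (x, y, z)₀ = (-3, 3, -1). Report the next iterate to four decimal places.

(-1.6897, -0.4167, -1.5000)

At (-3, 3, -1): F = (-41.0000, -19.0000, 3.0000).
Jacobian J = [[-10·x - 1, 0, 6·z], [0, z - 5, y], [-2·z - 2, 0, -2·x]].
At the point, J = [[29.0000, 0.0000, -6.0000], [0.0000, -6.0000, 3.0000], [0.0000, 0.0000, 6.0000]] (det J = -1044.0000).
Solving J·Δ = −F gives Δ = (1.3103, -3.4167, -0.5000).
Then the next iterate is (x, y, z)₁ = (-1.6897, -0.4167, -1.5000).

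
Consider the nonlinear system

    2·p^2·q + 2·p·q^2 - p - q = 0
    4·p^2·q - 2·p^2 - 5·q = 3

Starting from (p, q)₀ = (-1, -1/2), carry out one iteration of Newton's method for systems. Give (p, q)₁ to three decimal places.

At (-1, -1/2): F = (0.000, -4.500).
Jacobian J = [[4·p·q + 2·q^2 - 1, 2·p^2 + 4·p·q - 1], [8·p·q - 4·p, 4·p^2 - 5]].
At the point, J = [[1.500, 3.000], [8.000, -1.000]] (det J = -25.500).
Solving J·Δ = −F gives Δ = (0.529, -0.265).
Then the next iterate is (p, q)₁ = (-0.471, -0.765).

(-0.471, -0.765)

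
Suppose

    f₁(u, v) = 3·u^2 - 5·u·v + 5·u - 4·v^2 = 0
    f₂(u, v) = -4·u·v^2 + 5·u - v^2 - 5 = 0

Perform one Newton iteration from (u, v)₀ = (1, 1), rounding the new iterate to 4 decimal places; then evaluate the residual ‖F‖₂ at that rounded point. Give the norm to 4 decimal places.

At (1, 1): F = (-1.0000, -5.0000).
Jacobian J = [[6·u - 5·v + 5, -5·u - 8·v], [-4·v^2 + 5, -8·u·v - 2·v]].
At the point, J = [[6.0000, -13.0000], [1.0000, -10.0000]] (det J = -47.0000).
Solving J·Δ = −F gives Δ = (-1.1702, -0.6170).
Then the next iterate is (u, v)₁ = (-0.1702, 0.3830).
Re-evaluating at (-0.1702, 0.3830): F = (-1.024919, -5.897823), so ‖F‖₂ = 5.9862.

5.9862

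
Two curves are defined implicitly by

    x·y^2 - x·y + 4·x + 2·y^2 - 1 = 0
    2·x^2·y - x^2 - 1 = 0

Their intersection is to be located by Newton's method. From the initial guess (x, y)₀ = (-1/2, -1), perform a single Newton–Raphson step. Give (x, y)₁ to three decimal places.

(0.012, -0.571)

At (-1/2, -1): F = (-2.000, -1.750).
Jacobian J = [[y^2 - y + 4, 2·x·y - x + 4·y], [4·x·y - 2·x, 2·x^2]].
At the point, J = [[6.000, -2.500], [3.000, 0.500]] (det J = 10.500).
Solving J·Δ = −F gives Δ = (0.512, 0.429).
Then the next iterate is (x, y)₁ = (0.012, -0.571).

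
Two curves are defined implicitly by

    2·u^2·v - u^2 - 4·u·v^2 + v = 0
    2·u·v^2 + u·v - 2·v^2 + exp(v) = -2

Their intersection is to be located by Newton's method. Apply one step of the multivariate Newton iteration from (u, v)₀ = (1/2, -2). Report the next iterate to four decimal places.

At (1/2, -2): F = (-11.2500, -2.864665).
Jacobian J = [[4·u·v - 2·u - 4·v^2, 2·u^2 - 8·u·v + 1], [2·v^2 + v, 4·u·v + u - 4·v + exp(v)]].
At the point, J = [[-21.0000, 9.5000], [6.0000, 4.635335]] (det J = -154.342041).
Solving J·Δ = −F gives Δ = (-0.1615, 0.8271).
Then the next iterate is (u, v)₁ = (0.3385, -1.1729).

(0.3385, -1.1729)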